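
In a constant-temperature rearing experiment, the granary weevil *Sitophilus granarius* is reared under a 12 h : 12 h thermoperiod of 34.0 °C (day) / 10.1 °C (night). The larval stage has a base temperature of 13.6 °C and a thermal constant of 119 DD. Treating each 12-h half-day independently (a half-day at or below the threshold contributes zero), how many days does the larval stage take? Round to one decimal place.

11.7 days

Day half: max(0, 34.0 − 13.6) × 0.5 = 20.4 × 0.5 = 10.20 DD.
Night half: max(0, 10.1 − 13.6) × 0.5 = 0.0 × 0.5 = 0.00 DD.
Per 24 h: 10.20 DD/day.
Duration = 119 / 10.20 = 11.667 ≈ 11.7 days.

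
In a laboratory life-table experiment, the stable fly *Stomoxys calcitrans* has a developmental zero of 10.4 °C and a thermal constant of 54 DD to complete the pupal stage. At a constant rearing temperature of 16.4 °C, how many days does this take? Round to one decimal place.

9.0 days

Daily accumulation = 16.4 − 10.4 = 6.0 DD/day.
Duration = 54 / 6.0 = 9.000 ≈ 9.0 days.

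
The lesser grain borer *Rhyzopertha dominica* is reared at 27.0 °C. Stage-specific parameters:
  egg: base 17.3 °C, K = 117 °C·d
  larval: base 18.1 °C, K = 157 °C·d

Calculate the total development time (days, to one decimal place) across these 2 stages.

egg: 117 / (27.0 − 17.3) = 117 / 9.7 = 12.062 d.
larval: 157 / (27.0 − 18.1) = 157 / 8.9 = 17.640 d.
Sum = 29.702 ≈ 29.7 days.

29.7 days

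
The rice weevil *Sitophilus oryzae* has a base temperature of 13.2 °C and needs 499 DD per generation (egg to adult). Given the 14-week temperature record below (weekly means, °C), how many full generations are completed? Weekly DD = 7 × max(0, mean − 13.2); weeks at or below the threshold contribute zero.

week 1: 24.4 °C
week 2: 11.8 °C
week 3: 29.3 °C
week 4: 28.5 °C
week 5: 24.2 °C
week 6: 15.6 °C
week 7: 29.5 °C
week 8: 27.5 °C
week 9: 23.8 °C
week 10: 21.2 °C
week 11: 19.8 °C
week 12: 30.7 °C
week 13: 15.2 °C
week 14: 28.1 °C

Weekly DD (7 × max(0, T̄ − 13.2)): 78.4, 0.0, 112.7, 107.1, 77.0, 16.8, 114.1, 100.1, 74.2, 56.0, 46.2, 122.5, 14.0, 104.3.
Season total = 1023.4 DD.
Complete generations = ⌊1023.4 / 499⌋ = 2.

2 generations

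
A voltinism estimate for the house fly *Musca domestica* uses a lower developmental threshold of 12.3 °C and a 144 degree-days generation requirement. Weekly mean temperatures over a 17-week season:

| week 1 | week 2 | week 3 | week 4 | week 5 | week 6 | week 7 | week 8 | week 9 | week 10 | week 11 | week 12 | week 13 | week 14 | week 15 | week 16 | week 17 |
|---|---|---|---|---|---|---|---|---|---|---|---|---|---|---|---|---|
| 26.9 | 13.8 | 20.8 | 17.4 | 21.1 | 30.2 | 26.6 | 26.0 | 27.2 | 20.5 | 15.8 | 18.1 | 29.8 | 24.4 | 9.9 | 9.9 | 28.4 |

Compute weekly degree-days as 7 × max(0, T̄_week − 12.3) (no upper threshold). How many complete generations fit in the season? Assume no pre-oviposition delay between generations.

Weekly DD (7 × max(0, T̄ − 12.3)): 102.2, 10.5, 59.5, 35.7, 61.6, 125.3, 100.1, 95.9, 104.3, 57.4, 24.5, 40.6, 122.5, 84.7, 0.0, 0.0, 112.7.
Season total = 1137.5 DD.
Complete generations = ⌊1137.5 / 144⌋ = 7.

7 generations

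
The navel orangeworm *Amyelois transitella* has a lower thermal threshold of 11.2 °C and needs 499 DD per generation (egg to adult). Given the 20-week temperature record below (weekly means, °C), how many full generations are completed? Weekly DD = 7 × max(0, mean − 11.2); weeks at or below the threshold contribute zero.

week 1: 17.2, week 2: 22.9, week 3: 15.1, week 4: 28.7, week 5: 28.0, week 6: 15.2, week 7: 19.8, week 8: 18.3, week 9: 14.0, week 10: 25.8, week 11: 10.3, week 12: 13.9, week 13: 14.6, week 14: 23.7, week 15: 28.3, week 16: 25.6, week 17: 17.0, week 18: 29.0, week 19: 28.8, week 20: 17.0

Weekly DD (7 × max(0, T̄ − 11.2)): 42.0, 81.9, 27.3, 122.5, 117.6, 28.0, 60.2, 49.7, 19.6, 102.2, 0.0, 18.9, 23.8, 87.5, 119.7, 100.8, 40.6, 124.6, 123.2, 40.6.
Season total = 1330.7 DD.
Complete generations = ⌊1330.7 / 499⌋ = 2.

2 generations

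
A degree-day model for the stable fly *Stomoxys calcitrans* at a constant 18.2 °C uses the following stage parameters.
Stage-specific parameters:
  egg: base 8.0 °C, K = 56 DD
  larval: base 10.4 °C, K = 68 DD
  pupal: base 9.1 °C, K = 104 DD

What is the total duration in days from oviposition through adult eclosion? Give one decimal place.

25.6 days

egg: 56 / (18.2 − 8.0) = 56 / 10.2 = 5.490 d.
larval: 68 / (18.2 − 10.4) = 68 / 7.8 = 8.718 d.
pupal: 104 / (18.2 − 9.1) = 104 / 9.1 = 11.429 d.
Sum = 25.637 ≈ 25.6 days.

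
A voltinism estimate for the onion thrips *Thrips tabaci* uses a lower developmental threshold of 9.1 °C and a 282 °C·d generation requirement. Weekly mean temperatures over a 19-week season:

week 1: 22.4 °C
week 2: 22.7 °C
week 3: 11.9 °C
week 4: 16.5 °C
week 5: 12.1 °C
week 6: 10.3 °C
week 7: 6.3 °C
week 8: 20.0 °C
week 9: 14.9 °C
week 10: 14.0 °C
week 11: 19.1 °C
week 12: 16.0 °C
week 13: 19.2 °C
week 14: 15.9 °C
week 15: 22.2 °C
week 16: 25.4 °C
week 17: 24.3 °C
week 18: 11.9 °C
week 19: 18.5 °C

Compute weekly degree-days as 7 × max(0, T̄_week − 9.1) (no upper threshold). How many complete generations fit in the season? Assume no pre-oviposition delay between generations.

Weekly DD (7 × max(0, T̄ − 9.1)): 93.1, 95.2, 19.6, 51.8, 21.0, 8.4, 0.0, 76.3, 40.6, 34.3, 70.0, 48.3, 70.7, 47.6, 91.7, 114.1, 106.4, 19.6, 65.8.
Season total = 1074.5 DD.
Complete generations = ⌊1074.5 / 282⌋ = 3.

3 generations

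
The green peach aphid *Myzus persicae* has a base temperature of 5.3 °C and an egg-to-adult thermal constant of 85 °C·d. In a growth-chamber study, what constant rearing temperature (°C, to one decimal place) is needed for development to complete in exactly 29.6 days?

8.2 °C

Required daily accumulation = 85 / 29.6 = 2.872 DD/day.
T = T_base + 2.872 = 5.3 + 2.872 = 8.172 ≈ 8.2 °C.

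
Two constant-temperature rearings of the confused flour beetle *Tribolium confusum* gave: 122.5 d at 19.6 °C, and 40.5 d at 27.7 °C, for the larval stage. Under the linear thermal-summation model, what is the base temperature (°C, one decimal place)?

Linear rate model ⇒ the product D·(T − T_b) is constant across temperatures.
122.5·(19.6 − T_b) = 40.5·(27.7 − T_b)
T_b = (122.5·19.6 − 40.5·27.7) / (122.5 − 40.5) = 1279.15 / 82.0 = 15.599 °C ≈ 15.6 °C.

15.6 °C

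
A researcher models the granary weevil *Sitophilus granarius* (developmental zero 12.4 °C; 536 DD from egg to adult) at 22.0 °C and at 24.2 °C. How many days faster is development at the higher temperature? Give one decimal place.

10.4 days

At 22.0 °C: 536 / (22.0 − 12.4) = 536 / 9.6 = 55.833 d.
At 24.2 °C: 536 / (24.2 − 12.4) = 536 / 11.8 = 45.424 d.
Difference = |55.833 − 45.424| = 10.410 ≈ 10.4 days.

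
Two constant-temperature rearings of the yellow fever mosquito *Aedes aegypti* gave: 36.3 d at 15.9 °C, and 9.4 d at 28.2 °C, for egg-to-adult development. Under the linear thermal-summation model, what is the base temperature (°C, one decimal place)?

11.6 °C

Under the model K = D·(T − T_b), so D₁·(T₁ − T_b) = D₂·(T₂ − T_b).
36.3·(15.9 − T_b) = 9.4·(28.2 − T_b)
T_b = (36.3·15.9 − 9.4·28.2) / (36.3 − 9.4) = 312.09 / 26.9 = 11.602 °C ≈ 11.6 °C.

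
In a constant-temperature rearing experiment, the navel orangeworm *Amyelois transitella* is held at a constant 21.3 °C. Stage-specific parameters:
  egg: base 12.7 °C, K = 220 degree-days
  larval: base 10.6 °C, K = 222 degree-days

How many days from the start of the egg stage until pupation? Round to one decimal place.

egg: 220 / (21.3 − 12.7) = 220 / 8.6 = 25.581 d.
larval: 222 / (21.3 − 10.6) = 222 / 10.7 = 20.748 d.
Sum = 46.329 ≈ 46.3 days.

46.3 days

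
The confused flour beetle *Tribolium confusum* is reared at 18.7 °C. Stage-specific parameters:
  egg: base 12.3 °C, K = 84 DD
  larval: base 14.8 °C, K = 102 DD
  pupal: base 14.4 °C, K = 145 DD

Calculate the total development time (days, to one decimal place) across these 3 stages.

egg: 84 / (18.7 − 12.3) = 84 / 6.4 = 13.125 d.
larval: 102 / (18.7 − 14.8) = 102 / 3.9 = 26.154 d.
pupal: 145 / (18.7 − 14.4) = 145 / 4.3 = 33.721 d.
Sum = 73.000 ≈ 73.0 days.

73.0 days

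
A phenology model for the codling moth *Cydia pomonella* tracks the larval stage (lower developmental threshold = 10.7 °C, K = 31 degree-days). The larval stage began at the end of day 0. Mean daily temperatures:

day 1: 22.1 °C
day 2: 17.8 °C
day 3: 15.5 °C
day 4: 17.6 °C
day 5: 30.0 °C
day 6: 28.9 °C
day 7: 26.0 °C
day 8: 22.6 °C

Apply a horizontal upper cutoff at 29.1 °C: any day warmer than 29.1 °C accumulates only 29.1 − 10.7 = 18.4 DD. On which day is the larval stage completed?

day 5

Daily DD above 10.7 °C (capped at 18.4): 11.4, 7.1, 4.8, 6.9, 18.4, 18.2, 15.3, 11.9.
Cumulative: 11.4, 18.5, 23.3, 30.2, 48.6, 66.8, 82.1, 94.0.
The total first reaches 31 DD on day 5.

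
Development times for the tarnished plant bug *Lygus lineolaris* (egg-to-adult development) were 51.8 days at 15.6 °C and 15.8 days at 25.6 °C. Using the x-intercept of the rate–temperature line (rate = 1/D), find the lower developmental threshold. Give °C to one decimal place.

11.2 °C

Under the model K = D·(T − T_b), so D₁·(T₁ − T_b) = D₂·(T₂ − T_b).
51.8·(15.6 − T_b) = 15.8·(25.6 − T_b)
T_b = (51.8·15.6 − 15.8·25.6) / (51.8 − 15.8) = 403.60 / 36.0 = 11.211 °C ≈ 11.2 °C.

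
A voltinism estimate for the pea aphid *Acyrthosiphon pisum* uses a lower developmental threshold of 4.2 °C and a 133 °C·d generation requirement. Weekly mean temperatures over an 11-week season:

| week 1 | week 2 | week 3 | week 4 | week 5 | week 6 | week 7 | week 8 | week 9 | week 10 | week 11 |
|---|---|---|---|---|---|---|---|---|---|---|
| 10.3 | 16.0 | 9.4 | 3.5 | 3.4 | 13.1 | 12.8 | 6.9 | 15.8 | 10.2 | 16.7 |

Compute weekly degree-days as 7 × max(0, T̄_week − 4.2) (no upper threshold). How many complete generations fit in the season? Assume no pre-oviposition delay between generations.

3 generations

Weekly DD (7 × max(0, T̄ − 4.2)): 42.7, 82.6, 36.4, 0.0, 0.0, 62.3, 60.2, 18.9, 81.2, 42.0, 87.5.
Season total = 513.8 DD.
Complete generations = ⌊513.8 / 133⌋ = 3.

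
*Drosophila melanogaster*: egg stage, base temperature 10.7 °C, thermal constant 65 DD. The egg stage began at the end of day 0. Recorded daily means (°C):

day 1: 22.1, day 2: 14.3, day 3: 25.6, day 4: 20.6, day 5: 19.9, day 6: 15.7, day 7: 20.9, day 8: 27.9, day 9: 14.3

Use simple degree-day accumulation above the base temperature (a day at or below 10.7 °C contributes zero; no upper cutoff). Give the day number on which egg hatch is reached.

day 8

Daily DD above 10.7 °C: 11.4, 3.6, 14.9, 9.9, 9.2, 5.0, 10.2, 17.2, 3.6.
Cumulative: 11.4, 15.0, 29.9, 39.8, 49.0, 54.0, 64.2, 81.4, 85.0.
The total first reaches 65 DD on day 8.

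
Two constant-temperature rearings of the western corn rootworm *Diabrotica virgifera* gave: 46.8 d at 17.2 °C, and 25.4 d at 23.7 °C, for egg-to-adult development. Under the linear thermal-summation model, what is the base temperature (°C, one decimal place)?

Linear rate model ⇒ the product D·(T − T_b) is constant across temperatures.
46.8·(17.2 − T_b) = 25.4·(23.7 − T_b)
T_b = (46.8·17.2 − 25.4·23.7) / (46.8 − 25.4) = 202.98 / 21.4 = 9.485 °C ≈ 9.5 °C.

9.5 °C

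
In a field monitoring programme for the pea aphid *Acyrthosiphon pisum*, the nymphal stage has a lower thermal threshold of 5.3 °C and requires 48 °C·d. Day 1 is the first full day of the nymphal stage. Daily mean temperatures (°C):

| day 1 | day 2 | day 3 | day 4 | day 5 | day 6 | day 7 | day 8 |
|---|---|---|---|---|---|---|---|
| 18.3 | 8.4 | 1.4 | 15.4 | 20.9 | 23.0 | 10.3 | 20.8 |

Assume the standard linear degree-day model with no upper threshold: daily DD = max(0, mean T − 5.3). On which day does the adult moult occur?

Daily DD above 5.3 °C: 13.0, 3.1, 0.0, 10.1, 15.6, 17.7, 5.0, 15.5.
Cumulative: 13.0, 16.1, 16.1, 26.2, 41.8, 59.5, 64.5, 80.0.
The total first reaches 48 DD on day 6.

day 6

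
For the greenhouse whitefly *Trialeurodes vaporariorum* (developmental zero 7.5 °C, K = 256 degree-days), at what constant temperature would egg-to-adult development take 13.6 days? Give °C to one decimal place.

Required daily accumulation = 256 / 13.6 = 18.824 DD/day.
T = T_base + 18.824 = 7.5 + 18.824 = 26.324 ≈ 26.3 °C.

26.3 °C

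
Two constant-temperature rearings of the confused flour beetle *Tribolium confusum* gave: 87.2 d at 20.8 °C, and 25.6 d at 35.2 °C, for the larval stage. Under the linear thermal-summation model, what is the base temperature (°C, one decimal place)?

14.8 °C

Linear rate model ⇒ the product D·(T − T_b) is constant across temperatures.
87.2·(20.8 − T_b) = 25.6·(35.2 − T_b)
T_b = (87.2·20.8 − 25.6·35.2) / (87.2 − 25.6) = 912.64 / 61.6 = 14.816 °C ≈ 14.8 °C.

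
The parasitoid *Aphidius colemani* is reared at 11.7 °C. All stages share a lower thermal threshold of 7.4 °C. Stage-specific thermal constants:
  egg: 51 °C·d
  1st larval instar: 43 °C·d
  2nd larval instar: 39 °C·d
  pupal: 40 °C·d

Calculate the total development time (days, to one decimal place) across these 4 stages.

40.2 days

Daily accumulation at 11.7 °C = 11.7 − 7.4 = 4.3 DD/day.
Total K = 51 + 43 + 39 + 40 = 173 DD.
Total duration = 173 / 4.3 = 40.233 ≈ 40.2 days.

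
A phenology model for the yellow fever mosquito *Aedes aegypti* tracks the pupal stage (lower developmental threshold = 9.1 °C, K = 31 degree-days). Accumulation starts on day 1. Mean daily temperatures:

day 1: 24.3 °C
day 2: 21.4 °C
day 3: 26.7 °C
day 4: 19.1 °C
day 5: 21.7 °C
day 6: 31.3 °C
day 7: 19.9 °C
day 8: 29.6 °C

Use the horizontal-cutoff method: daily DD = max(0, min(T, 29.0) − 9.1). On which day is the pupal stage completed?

day 3

Daily DD above 9.1 °C (capped at 19.9): 15.2, 12.3, 17.6, 10.0, 12.6, 19.9, 10.8, 19.9.
Cumulative: 15.2, 27.5, 45.1, 55.1, 67.7, 87.6, 98.4, 118.3.
The total first reaches 31 DD on day 3.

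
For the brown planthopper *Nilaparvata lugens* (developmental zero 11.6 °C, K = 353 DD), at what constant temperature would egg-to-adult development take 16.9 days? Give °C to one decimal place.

Required daily accumulation = 353 / 16.9 = 20.888 DD/day.
T = T_base + 20.888 = 11.6 + 20.888 = 32.488 ≈ 32.5 °C.

32.5 °C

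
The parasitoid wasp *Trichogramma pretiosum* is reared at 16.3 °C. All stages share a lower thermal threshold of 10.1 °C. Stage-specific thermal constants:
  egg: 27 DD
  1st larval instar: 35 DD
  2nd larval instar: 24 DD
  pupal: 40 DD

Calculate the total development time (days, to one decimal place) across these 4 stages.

Daily accumulation at 16.3 °C = 16.3 − 10.1 = 6.2 DD/day.
Total K = 27 + 35 + 24 + 40 = 126 DD.
Total duration = 126 / 6.2 = 20.323 ≈ 20.3 days.

20.3 days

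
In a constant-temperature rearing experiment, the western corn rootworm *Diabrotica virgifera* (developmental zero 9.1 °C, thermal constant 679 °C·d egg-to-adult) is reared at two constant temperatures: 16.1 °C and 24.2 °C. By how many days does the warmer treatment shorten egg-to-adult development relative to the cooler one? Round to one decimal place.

52.0 days

At 16.1 °C: 679 / (16.1 − 9.1) = 679 / 7.0 = 97.000 d.
At 24.2 °C: 679 / (24.2 − 9.1) = 679 / 15.1 = 44.967 d.
Difference = |97.000 − 44.967| = 52.033 ≈ 52.0 days.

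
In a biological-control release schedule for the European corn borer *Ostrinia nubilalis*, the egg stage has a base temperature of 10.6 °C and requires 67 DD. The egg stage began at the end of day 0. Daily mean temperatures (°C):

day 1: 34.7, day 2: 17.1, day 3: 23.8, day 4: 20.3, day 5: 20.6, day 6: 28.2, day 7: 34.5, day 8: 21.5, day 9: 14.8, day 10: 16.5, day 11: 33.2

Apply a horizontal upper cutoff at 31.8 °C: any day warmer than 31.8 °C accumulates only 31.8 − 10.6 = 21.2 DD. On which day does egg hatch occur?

Daily DD above 10.6 °C (capped at 21.2): 21.2, 6.5, 13.2, 9.7, 10.0, 17.6, 21.2, 10.9, 4.2, 5.9, 21.2.
Cumulative: 21.2, 27.7, 40.9, 50.6, 60.6, 78.2, 99.4, 110.3, 114.5, 120.4, 141.6.
The total first reaches 67 DD on day 6.

day 6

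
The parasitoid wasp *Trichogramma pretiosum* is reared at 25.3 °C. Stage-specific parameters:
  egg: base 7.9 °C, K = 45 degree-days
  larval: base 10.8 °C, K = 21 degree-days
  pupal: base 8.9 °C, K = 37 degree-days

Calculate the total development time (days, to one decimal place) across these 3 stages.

6.3 days

egg: 45 / (25.3 − 7.9) = 45 / 17.4 = 2.586 d.
larval: 21 / (25.3 − 10.8) = 21 / 14.5 = 1.448 d.
pupal: 37 / (25.3 − 8.9) = 37 / 16.4 = 2.256 d.
Sum = 6.291 ≈ 6.3 days.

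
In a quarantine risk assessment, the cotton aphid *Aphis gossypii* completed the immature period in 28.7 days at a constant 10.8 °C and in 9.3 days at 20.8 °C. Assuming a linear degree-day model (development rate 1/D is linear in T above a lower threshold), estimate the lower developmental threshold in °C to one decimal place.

Equal thermal constants: D₁(T₁ − T_b) = D₂(T₂ − T_b).
28.7·(10.8 − T_b) = 9.3·(20.8 − T_b)
T_b = (28.7·10.8 − 9.3·20.8) / (28.7 − 9.3) = 116.52 / 19.4 = 6.006 °C ≈ 6.0 °C.

6.0 °C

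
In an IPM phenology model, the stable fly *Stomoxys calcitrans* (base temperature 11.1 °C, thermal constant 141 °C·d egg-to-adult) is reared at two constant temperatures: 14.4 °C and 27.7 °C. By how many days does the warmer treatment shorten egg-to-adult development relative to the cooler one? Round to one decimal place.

34.2 days

At 14.4 °C: 141 / (14.4 − 11.1) = 141 / 3.3 = 42.727 d.
At 27.7 °C: 141 / (27.7 − 11.1) = 141 / 16.6 = 8.494 d.
Difference = |42.727 − 8.494| = 34.233 ≈ 34.2 days.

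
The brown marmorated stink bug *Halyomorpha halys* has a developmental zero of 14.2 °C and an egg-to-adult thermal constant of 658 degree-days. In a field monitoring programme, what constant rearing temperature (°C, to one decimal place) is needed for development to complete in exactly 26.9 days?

Required daily accumulation = 658 / 26.9 = 24.461 DD/day.
T = T_base + 24.461 = 14.2 + 24.461 = 38.661 ≈ 38.7 °C.

38.7 °C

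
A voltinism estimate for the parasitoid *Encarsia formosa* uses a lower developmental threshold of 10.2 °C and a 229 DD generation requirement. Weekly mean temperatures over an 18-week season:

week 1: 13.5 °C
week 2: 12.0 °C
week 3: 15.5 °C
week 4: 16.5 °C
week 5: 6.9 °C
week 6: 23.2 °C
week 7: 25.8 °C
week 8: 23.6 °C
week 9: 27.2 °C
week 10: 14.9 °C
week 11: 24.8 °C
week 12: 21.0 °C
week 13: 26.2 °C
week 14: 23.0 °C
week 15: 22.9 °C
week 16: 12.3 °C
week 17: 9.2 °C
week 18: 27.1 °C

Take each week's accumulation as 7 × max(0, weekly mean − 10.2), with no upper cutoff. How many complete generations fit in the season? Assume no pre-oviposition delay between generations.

5 generations

Weekly DD (7 × max(0, T̄ − 10.2)): 23.1, 12.6, 37.1, 44.1, 0.0, 91.0, 109.2, 93.8, 119.0, 32.9, 102.2, 75.6, 112.0, 89.6, 88.9, 14.7, 0.0, 118.3.
Season total = 1164.1 DD.
Complete generations = ⌊1164.1 / 229⌋ = 5.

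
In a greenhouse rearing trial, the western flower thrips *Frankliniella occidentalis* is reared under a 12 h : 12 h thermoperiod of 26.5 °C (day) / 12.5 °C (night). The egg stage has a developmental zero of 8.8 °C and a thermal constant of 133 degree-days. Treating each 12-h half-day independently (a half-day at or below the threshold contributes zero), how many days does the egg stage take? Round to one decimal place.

Day half: max(0, 26.5 − 8.8) × 0.5 = 17.7 × 0.5 = 8.85 DD.
Night half: max(0, 12.5 − 8.8) × 0.5 = 3.7 × 0.5 = 1.85 DD.
Per 24 h: 10.70 DD/day.
Duration = 133 / 10.70 = 12.430 ≈ 12.4 days.

12.4 days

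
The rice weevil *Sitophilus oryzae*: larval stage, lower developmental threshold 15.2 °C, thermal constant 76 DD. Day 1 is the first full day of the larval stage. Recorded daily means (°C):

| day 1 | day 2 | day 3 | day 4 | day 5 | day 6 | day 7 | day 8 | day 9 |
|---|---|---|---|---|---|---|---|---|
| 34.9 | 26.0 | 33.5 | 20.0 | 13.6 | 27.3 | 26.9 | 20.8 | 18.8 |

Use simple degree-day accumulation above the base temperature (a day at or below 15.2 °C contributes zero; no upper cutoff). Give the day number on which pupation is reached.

Daily DD above 15.2 °C: 19.7, 10.8, 18.3, 4.8, 0.0, 12.1, 11.7, 5.6, 3.6.
Cumulative: 19.7, 30.5, 48.8, 53.6, 53.6, 65.7, 77.4, 83.0, 86.6.
The total first reaches 76 DD on day 7.

day 7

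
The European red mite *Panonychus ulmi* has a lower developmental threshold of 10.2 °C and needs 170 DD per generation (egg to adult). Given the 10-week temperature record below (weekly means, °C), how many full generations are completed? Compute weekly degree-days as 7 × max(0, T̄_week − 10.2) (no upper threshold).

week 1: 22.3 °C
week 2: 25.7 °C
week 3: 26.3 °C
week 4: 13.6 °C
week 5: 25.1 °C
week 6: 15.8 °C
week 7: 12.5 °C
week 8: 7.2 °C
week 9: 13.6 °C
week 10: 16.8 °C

3 generations

Weekly DD (7 × max(0, T̄ − 10.2)): 84.7, 108.5, 112.7, 23.8, 104.3, 39.2, 16.1, 0.0, 23.8, 46.2.
Season total = 559.3 DD.
Complete generations = ⌊559.3 / 170⌋ = 3.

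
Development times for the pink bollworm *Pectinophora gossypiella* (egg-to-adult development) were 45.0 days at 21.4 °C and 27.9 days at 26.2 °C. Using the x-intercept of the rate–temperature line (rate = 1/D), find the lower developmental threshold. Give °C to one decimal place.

13.6 °C

Equal thermal constants: D₁(T₁ − T_b) = D₂(T₂ − T_b).
45.0·(21.4 − T_b) = 27.9·(26.2 − T_b)
T_b = (45.0·21.4 − 27.9·26.2) / (45.0 − 27.9) = 232.02 / 17.1 = 13.568 °C ≈ 13.6 °C.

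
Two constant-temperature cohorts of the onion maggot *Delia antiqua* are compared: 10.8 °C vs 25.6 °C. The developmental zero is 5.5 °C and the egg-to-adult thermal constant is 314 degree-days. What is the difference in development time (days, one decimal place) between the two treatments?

At 10.8 °C: 314 / (10.8 − 5.5) = 314 / 5.3 = 59.245 d.
At 25.6 °C: 314 / (25.6 − 5.5) = 314 / 20.1 = 15.622 d.
Difference = |59.245 − 15.622| = 43.623 ≈ 43.6 days.

43.6 days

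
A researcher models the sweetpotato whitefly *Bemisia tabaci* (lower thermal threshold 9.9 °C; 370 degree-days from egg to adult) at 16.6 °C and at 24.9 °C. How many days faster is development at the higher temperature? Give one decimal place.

At 16.6 °C: 370 / (16.6 − 9.9) = 370 / 6.7 = 55.224 d.
At 24.9 °C: 370 / (24.9 − 9.9) = 370 / 15.0 = 24.667 d.
Difference = |55.224 − 24.667| = 30.557 ≈ 30.6 days.

30.6 days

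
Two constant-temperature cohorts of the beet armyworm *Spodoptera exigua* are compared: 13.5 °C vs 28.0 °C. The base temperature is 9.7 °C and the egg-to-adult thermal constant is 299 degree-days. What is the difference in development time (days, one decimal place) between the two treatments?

At 13.5 °C: 299 / (13.5 − 9.7) = 299 / 3.8 = 78.684 d.
At 28.0 °C: 299 / (28.0 − 9.7) = 299 / 18.3 = 16.339 d.
Difference = |78.684 − 16.339| = 62.345 ≈ 62.3 days.

62.3 days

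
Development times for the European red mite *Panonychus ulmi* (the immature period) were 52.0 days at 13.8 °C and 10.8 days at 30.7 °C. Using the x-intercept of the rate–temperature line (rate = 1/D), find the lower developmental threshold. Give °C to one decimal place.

Under the model K = D·(T − T_b), so D₁·(T₁ − T_b) = D₂·(T₂ − T_b).
52.0·(13.8 − T_b) = 10.8·(30.7 − T_b)
T_b = (52.0·13.8 − 10.8·30.7) / (52.0 − 10.8) = 386.04 / 41.2 = 9.370 °C ≈ 9.4 °C.

9.4 °C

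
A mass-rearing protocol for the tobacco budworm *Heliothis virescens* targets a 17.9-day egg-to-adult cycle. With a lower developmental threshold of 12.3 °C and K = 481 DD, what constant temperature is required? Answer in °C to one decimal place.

39.2 °C

Required daily accumulation = 481 / 17.9 = 26.872 DD/day.
T = T_base + 26.872 = 12.3 + 26.872 = 39.172 ≈ 39.2 °C.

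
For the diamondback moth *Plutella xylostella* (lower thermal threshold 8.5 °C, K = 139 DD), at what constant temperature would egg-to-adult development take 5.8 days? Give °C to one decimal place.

Required daily accumulation = 139 / 5.8 = 23.966 DD/day.
T = T_base + 23.966 = 8.5 + 23.966 = 32.466 ≈ 32.5 °C.

32.5 °C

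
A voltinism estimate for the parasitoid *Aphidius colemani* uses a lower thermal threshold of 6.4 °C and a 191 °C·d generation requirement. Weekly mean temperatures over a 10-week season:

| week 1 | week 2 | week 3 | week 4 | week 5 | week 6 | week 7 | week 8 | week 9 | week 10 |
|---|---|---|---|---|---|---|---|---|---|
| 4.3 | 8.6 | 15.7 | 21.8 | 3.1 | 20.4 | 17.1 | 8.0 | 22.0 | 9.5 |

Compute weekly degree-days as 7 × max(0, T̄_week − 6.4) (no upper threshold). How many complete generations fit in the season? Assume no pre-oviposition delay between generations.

2 generations

Weekly DD (7 × max(0, T̄ − 6.4)): 0.0, 15.4, 65.1, 107.8, 0.0, 98.0, 74.9, 11.2, 109.2, 21.7.
Season total = 503.3 DD.
Complete generations = ⌊503.3 / 191⌋ = 2.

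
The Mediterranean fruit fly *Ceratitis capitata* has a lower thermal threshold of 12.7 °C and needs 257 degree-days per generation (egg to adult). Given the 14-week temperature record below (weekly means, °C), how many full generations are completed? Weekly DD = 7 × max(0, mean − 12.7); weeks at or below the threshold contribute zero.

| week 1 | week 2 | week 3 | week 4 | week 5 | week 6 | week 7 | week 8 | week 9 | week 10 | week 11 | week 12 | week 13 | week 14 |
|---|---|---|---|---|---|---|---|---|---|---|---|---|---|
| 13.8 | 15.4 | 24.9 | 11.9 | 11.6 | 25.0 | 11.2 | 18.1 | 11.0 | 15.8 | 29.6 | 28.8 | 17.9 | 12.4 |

2 generations

Weekly DD (7 × max(0, T̄ − 12.7)): 7.7, 18.9, 85.4, 0.0, 0.0, 86.1, 0.0, 37.8, 0.0, 21.7, 118.3, 112.7, 36.4, 0.0.
Season total = 525.0 DD.
Complete generations = ⌊525.0 / 257⌋ = 2.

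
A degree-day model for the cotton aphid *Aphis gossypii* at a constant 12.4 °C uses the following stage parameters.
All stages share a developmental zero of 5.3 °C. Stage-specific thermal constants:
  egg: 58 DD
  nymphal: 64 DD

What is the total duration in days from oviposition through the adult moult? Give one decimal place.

Daily accumulation at 12.4 °C = 12.4 − 5.3 = 7.1 DD/day.
Total K = 58 + 64 = 122 DD.
Total duration = 122 / 7.1 = 17.183 ≈ 17.2 days.

17.2 days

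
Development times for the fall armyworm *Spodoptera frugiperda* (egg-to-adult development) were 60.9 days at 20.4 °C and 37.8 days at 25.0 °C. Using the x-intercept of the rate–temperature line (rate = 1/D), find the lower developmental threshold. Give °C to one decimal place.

12.9 °C

Under the model K = D·(T − T_b), so D₁·(T₁ − T_b) = D₂·(T₂ − T_b).
60.9·(20.4 − T_b) = 37.8·(25.0 − T_b)
T_b = (60.9·20.4 − 37.8·25.0) / (60.9 − 37.8) = 297.36 / 23.1 = 12.873 °C ≈ 12.9 °C.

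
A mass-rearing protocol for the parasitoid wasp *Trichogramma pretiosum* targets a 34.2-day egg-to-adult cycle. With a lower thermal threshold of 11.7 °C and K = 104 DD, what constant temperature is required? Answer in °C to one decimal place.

Required daily accumulation = 104 / 34.2 = 3.041 DD/day.
T = T_base + 3.041 = 11.7 + 3.041 = 14.741 ≈ 14.7 °C.

14.7 °C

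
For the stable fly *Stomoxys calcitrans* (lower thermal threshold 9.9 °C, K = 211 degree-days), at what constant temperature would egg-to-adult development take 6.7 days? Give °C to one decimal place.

Required daily accumulation = 211 / 6.7 = 31.493 DD/day.
T = T_base + 31.493 = 9.9 + 31.493 = 41.393 ≈ 41.4 °C.

41.4 °C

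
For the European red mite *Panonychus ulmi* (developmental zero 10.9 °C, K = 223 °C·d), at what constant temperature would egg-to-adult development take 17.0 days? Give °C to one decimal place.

24.0 °C

Required daily accumulation = 223 / 17.0 = 13.118 DD/day.
T = T_base + 13.118 = 10.9 + 13.118 = 24.018 ≈ 24.0 °C.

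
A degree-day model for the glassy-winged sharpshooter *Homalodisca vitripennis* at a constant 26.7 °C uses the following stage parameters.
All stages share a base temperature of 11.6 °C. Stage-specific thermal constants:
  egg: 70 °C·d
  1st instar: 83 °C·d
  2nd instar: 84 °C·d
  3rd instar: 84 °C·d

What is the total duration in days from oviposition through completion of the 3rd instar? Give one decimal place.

21.3 days

Daily accumulation at 26.7 °C = 26.7 − 11.6 = 15.1 DD/day.
Total K = 70 + 83 + 84 + 84 = 321 DD.
Total duration = 321 / 15.1 = 21.258 ≈ 21.3 days.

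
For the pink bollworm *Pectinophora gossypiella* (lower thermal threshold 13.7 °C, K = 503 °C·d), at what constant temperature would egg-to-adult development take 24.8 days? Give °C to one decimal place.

34.0 °C

Required daily accumulation = 503 / 24.8 = 20.282 DD/day.
T = T_base + 20.282 = 13.7 + 20.282 = 33.982 ≈ 34.0 °C.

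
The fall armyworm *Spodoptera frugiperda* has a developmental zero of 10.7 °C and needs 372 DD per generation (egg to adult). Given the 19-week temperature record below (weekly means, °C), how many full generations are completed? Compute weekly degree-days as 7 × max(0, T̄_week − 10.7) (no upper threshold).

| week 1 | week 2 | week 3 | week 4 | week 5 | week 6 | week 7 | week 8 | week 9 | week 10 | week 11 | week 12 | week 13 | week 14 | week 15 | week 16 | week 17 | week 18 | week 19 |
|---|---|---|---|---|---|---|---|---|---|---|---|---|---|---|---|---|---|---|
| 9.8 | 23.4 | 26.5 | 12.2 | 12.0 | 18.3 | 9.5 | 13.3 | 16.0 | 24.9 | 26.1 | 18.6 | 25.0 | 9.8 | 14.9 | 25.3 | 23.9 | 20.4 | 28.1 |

Weekly DD (7 × max(0, T̄ − 10.7)): 0.0, 88.9, 110.6, 10.5, 9.1, 53.2, 0.0, 18.2, 37.1, 99.4, 107.8, 55.3, 100.1, 0.0, 29.4, 102.2, 92.4, 67.9, 121.8.
Season total = 1103.9 DD.
Complete generations = ⌊1103.9 / 372⌋ = 2.

2 generations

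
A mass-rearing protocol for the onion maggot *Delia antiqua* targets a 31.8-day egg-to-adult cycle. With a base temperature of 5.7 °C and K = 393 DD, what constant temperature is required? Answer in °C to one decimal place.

Required daily accumulation = 393 / 31.8 = 12.358 DD/day.
T = T_base + 12.358 = 5.7 + 12.358 = 18.058 ≈ 18.1 °C.

18.1 °C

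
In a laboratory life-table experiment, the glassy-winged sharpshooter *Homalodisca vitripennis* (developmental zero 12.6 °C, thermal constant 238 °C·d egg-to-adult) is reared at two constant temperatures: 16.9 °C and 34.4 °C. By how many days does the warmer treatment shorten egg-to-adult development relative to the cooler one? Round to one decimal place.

44.4 days

At 16.9 °C: 238 / (16.9 − 12.6) = 238 / 4.3 = 55.349 d.
At 34.4 °C: 238 / (34.4 − 12.6) = 238 / 21.8 = 10.917 d.
Difference = |55.349 − 10.917| = 44.431 ≈ 44.4 days.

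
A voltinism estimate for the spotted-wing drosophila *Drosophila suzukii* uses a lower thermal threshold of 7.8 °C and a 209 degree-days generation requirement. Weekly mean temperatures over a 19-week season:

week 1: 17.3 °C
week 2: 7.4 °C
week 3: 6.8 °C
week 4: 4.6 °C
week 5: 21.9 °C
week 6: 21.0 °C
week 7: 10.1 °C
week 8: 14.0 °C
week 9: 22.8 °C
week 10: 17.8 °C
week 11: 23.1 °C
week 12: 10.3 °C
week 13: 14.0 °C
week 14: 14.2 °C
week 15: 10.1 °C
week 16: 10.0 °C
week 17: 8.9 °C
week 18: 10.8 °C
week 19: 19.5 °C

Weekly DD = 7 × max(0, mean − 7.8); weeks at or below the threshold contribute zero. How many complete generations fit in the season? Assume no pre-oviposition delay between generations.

4 generations

Weekly DD (7 × max(0, T̄ − 7.8)): 66.5, 0.0, 0.0, 0.0, 98.7, 92.4, 16.1, 43.4, 105.0, 70.0, 107.1, 17.5, 43.4, 44.8, 16.1, 15.4, 7.7, 21.0, 81.9.
Season total = 847.0 DD.
Complete generations = ⌊847.0 / 209⌋ = 4.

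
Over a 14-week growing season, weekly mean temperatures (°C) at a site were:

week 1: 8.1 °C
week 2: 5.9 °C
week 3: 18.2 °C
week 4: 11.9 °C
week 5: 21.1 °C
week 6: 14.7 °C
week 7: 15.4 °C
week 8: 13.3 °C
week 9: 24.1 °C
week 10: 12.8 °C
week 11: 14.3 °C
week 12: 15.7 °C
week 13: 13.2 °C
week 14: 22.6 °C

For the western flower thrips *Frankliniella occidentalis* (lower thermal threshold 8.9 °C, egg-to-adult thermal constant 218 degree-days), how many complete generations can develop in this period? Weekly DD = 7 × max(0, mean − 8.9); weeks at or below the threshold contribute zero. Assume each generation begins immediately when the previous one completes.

2 generations

Weekly DD (7 × max(0, T̄ − 8.9)): 0.0, 0.0, 65.1, 21.0, 85.4, 40.6, 45.5, 30.8, 106.4, 27.3, 37.8, 47.6, 30.1, 95.9.
Season total = 633.5 DD.
Complete generations = ⌊633.5 / 218⌋ = 2.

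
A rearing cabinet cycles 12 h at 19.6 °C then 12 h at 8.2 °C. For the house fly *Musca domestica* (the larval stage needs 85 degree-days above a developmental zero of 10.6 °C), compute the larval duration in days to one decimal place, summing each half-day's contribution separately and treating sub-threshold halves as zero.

18.9 days

Day half: max(0, 19.6 − 10.6) × 0.5 = 9.0 × 0.5 = 4.50 DD.
Night half: max(0, 8.2 − 10.6) × 0.5 = 0.0 × 0.5 = 0.00 DD.
Per 24 h: 4.50 DD/day.
Duration = 85 / 4.50 = 18.889 ≈ 18.9 days.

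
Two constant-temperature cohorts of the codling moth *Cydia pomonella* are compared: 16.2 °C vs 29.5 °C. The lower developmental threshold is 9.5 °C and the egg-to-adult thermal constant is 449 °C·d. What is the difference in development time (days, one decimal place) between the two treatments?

44.6 days

At 16.2 °C: 449 / (16.2 − 9.5) = 449 / 6.7 = 67.015 d.
At 29.5 °C: 449 / (29.5 − 9.5) = 449 / 20.0 = 22.450 d.
Difference = |67.015 − 22.450| = 44.565 ≈ 44.6 days.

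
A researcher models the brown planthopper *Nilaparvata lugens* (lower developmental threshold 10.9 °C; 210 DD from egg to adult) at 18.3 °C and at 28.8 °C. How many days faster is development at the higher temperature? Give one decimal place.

16.6 days

At 18.3 °C: 210 / (18.3 − 10.9) = 210 / 7.4 = 28.378 d.
At 28.8 °C: 210 / (28.8 − 10.9) = 210 / 17.9 = 11.732 d.
Difference = |28.378 − 11.732| = 16.647 ≈ 16.6 days.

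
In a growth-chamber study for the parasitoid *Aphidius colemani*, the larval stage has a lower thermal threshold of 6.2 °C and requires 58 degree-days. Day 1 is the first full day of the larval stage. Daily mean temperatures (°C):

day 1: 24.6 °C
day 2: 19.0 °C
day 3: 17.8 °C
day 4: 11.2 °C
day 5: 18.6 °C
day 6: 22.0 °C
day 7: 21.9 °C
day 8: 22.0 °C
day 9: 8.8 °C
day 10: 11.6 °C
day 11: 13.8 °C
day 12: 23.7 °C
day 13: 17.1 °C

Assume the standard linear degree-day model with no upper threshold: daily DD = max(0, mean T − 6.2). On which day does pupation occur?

Daily DD above 6.2 °C: 18.4, 12.8, 11.6, 5.0, 12.4, 15.8, 15.7, 15.8, 2.6, 5.4, 7.6, 17.5, 10.9.
Cumulative: 18.4, 31.2, 42.8, 47.8, 60.2, 76.0, 91.7, 107.5, 110.1, 115.5, 123.1, 140.6, 151.5.
The total first reaches 58 DD on day 5.

day 5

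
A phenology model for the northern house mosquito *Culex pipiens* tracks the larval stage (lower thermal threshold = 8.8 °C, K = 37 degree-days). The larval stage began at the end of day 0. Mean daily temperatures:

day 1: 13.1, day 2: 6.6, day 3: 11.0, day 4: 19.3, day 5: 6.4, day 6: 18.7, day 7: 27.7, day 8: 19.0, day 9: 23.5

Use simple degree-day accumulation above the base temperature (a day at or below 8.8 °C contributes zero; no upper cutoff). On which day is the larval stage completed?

Daily DD above 8.8 °C: 4.3, 0.0, 2.2, 10.5, 0.0, 9.9, 18.9, 10.2, 14.7.
Cumulative: 4.3, 4.3, 6.5, 17.0, 17.0, 26.9, 45.8, 56.0, 70.7.
The total first reaches 37 DD on day 7.

day 7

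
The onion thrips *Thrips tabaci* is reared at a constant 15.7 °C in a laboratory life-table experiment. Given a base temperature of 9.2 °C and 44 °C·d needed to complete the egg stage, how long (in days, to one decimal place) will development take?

Daily accumulation = 15.7 − 9.2 = 6.5 DD/day.
Duration = 44 / 6.5 = 6.769 ≈ 6.8 days.

6.8 days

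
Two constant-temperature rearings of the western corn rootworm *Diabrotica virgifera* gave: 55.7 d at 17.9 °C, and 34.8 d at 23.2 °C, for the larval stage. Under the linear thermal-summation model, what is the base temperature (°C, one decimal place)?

9.1 °C

Equal thermal constants: D₁(T₁ − T_b) = D₂(T₂ − T_b).
55.7·(17.9 − T_b) = 34.8·(23.2 − T_b)
T_b = (55.7·17.9 − 34.8·23.2) / (55.7 − 34.8) = 189.67 / 20.9 = 9.075 °C ≈ 9.1 °C.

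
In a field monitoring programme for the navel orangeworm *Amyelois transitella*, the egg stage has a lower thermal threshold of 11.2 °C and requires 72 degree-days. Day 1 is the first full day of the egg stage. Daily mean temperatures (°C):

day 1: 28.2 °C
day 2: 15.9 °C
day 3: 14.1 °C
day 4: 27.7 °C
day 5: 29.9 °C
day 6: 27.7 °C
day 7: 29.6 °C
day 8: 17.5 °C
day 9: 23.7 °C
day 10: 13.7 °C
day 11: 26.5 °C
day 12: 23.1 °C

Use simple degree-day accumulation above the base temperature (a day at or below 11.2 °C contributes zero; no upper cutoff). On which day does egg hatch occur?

Daily DD above 11.2 °C: 17.0, 4.7, 2.9, 16.5, 18.7, 16.5, 18.4, 6.3, 12.5, 2.5, 15.3, 11.9.
Cumulative: 17.0, 21.7, 24.6, 41.1, 59.8, 76.3, 94.7, 101.0, 113.5, 116.0, 131.3, 143.2.
The total first reaches 72 DD on day 6.

day 6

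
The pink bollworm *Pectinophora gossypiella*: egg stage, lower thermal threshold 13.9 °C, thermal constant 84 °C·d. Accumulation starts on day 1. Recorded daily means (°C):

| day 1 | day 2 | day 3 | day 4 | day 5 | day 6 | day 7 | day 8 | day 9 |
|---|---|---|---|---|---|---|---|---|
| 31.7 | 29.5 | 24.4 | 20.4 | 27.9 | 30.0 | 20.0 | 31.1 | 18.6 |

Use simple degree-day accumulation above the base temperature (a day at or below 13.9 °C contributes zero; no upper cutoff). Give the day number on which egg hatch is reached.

Daily DD above 13.9 °C: 17.8, 15.6, 10.5, 6.5, 14.0, 16.1, 6.1, 17.2, 4.7.
Cumulative: 17.8, 33.4, 43.9, 50.4, 64.4, 80.5, 86.6, 103.8, 108.5.
The total first reaches 84 DD on day 7.

day 7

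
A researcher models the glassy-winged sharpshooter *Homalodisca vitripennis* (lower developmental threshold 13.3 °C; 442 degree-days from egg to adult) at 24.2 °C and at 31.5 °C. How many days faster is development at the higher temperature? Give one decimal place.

16.3 days

At 24.2 °C: 442 / (24.2 − 13.3) = 442 / 10.9 = 40.550 d.
At 31.5 °C: 442 / (31.5 − 13.3) = 442 / 18.2 = 24.286 d.
Difference = |40.550 − 24.286| = 16.265 ≈ 16.3 days.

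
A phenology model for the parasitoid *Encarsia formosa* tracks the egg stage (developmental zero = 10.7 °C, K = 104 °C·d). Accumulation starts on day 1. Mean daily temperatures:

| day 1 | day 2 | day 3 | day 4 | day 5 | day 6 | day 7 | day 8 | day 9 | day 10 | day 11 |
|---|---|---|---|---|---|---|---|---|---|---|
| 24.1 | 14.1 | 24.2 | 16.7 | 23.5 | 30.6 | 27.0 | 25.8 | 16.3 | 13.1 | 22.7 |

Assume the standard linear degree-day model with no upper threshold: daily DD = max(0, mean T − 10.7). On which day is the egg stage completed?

Daily DD above 10.7 °C: 13.4, 3.4, 13.5, 6.0, 12.8, 19.9, 16.3, 15.1, 5.6, 2.4, 12.0.
Cumulative: 13.4, 16.8, 30.3, 36.3, 49.1, 69.0, 85.3, 100.4, 106.0, 108.4, 120.4.
The total first reaches 104 DD on day 9.

day 9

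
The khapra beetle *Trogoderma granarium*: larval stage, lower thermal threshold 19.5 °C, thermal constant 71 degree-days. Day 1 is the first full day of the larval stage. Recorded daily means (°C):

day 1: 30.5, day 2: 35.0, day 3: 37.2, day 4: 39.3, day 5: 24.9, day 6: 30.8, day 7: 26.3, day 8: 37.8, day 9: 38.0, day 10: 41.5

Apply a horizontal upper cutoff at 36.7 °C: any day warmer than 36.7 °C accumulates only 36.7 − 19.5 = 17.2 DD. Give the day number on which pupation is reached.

day 6

Daily DD above 19.5 °C (capped at 17.2): 11.0, 15.5, 17.2, 17.2, 5.4, 11.3, 6.8, 17.2, 17.2, 17.2.
Cumulative: 11.0, 26.5, 43.7, 60.9, 66.3, 77.6, 84.4, 101.6, 118.8, 136.0.
The total first reaches 71 DD on day 6.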